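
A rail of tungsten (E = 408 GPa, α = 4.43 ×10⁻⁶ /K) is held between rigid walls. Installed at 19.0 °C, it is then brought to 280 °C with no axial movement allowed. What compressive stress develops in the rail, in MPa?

ΔT = 261.0 K. Constrained thermal stress σ = E·α·ΔT = 408.0×10³ MPa × 4.43×10⁻⁶ × 261.0 = 472 MPa (compressive).

472 MPa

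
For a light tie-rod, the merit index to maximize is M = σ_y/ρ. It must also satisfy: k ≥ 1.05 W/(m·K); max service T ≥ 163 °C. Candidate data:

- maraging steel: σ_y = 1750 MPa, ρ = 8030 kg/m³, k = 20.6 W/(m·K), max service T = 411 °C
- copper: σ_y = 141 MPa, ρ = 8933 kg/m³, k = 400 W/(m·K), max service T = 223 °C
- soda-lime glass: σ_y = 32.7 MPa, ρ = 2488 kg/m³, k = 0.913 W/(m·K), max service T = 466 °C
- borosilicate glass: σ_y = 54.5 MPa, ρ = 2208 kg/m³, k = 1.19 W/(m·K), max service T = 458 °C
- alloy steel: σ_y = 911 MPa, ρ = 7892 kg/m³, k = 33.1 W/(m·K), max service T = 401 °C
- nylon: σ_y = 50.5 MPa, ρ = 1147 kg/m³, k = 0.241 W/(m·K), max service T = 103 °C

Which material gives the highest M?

maraging steel

Screen on constraints: k ≥ 1.05 W/(m·K); max service T ≥ 163 °C. Survivors: maraging steel, copper, borosilicate glass, alloy steel.
Evaluate M for each candidate:
  maraging steel: M = 218 kN·m/kg
  alloy steel: M = 115 kN·m/kg
  borosilicate glass: M = 24.7 kN·m/kg
  copper: M = 15.8 kN·m/kg
The maximum is for maraging steel.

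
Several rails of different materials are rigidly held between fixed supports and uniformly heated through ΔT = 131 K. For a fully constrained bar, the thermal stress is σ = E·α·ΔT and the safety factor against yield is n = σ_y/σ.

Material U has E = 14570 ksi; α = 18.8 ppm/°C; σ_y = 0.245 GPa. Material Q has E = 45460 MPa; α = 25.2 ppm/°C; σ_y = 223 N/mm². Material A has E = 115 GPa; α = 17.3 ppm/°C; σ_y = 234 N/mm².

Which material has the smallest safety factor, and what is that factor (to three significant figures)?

material A, n = 0.898

In consistent units (E in GPa, α in ×10⁻⁶/K, σ_y in MPa):
  material U: E = 100.5, α = 18.8, σ_y = 245.0 → σ = 247 MPa, n = 0.990
  material Q: E = 45.46, α = 25.2, σ_y = 223.0 → σ = 150 MPa, n = 1.49
  material A: E = 115.0, α = 17.3, σ_y = 234.0 → σ = 261 MPa, n = 0.898
Material A has the lowest safety factor, n = 0.898.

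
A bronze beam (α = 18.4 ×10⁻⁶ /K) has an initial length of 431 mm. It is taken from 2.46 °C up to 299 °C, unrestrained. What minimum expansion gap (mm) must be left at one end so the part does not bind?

ΔT = 299 − 2.46 = 296.5 K.
ΔL = α·L₀·ΔT = 18.4×10⁻⁶ × 431 mm × 296.5 K = 2.35 mm.

2.35 mm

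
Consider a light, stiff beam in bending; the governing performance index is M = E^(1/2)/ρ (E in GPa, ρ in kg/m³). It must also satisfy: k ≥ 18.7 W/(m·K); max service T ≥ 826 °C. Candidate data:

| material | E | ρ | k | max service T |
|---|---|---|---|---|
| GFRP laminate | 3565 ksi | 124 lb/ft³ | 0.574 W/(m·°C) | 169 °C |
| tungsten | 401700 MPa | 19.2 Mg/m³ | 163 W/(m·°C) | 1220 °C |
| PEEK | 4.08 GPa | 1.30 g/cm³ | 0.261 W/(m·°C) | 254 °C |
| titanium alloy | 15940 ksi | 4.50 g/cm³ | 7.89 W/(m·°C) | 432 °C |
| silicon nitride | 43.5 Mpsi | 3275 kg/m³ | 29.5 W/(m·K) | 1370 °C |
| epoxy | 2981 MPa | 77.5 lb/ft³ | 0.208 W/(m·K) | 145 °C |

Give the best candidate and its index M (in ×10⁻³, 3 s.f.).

silicon nitride, M = 5.29×10⁻³

Screen on constraints: k ≥ 18.7 W/(m·K); max service T ≥ 826 °C. Survivors: tungsten, silicon nitride.
After converting to SI:
  tungsten: E = 401.7 GPa, ρ = 19200 kg/m³
  silicon nitride: E = 299.9 GPa, ρ = 3275 kg/m³
  silicon nitride: M = 5.29×10⁻³
  tungsten: M = 1.04×10⁻³
Silicon nitride has the largest M.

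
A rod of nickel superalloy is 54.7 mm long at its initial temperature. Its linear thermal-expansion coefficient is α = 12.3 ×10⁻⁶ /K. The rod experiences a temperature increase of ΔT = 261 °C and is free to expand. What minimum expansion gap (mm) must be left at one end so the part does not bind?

0.176 mm

ΔL = α·L₀·ΔT = 12.3×10⁻⁶ × 54.7 mm × 261.0 K = 0.176 mm.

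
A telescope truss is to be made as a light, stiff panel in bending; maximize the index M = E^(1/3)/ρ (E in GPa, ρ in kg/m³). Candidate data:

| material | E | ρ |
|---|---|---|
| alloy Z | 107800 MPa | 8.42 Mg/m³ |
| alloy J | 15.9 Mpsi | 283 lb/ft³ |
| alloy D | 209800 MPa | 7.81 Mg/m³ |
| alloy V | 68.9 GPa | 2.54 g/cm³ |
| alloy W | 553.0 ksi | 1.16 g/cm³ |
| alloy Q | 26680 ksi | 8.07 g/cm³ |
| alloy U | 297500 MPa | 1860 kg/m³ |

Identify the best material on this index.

alloy U

In SI units:
  alloy Z: E = 107.8 GPa, ρ = 8420 kg/m³
  alloy J: E = 109.6 GPa, ρ = 4533 kg/m³
  alloy D: E = 209.8 GPa, ρ = 7810 kg/m³
  alloy V: E = 68.90 GPa, ρ = 2540 kg/m³
  alloy W: E = 3.813 GPa, ρ = 1160 kg/m³
  alloy Q: E = 184.0 GPa, ρ = 8070 kg/m³
  alloy U: E = 297.5 GPa, ρ = 1860 kg/m³
  alloy U: M = 3.59×10⁻³
  alloy V: M = 1.61×10⁻³
  alloy W: M = 1.35×10⁻³
  alloy J: M = 1.06×10⁻³
  alloy D: M = 0.761×10⁻³
  alloy Q: M = 0.705×10⁻³
  alloy Z: M = 0.565×10⁻³
Highest index: alloy U.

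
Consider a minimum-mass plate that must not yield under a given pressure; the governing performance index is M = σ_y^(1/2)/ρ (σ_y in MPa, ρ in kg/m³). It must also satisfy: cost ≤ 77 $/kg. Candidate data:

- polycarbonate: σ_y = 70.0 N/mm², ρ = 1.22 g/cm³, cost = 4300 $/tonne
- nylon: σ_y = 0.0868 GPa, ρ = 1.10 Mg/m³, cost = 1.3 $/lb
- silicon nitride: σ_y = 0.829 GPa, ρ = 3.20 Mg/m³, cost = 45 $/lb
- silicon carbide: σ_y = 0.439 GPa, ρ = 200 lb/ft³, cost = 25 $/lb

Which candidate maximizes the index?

nylon

Screen on constraints: cost ≤ 77 $/kg. Survivors: polycarbonate, nylon, silicon carbide.
After converting to SI:
  polycarbonate: σ_y = 70.00 MPa, ρ = 1220 kg/m³
  nylon: σ_y = 86.80 MPa, ρ = 1100 kg/m³
  silicon carbide: σ_y = 439.0 MPa, ρ = 3204 kg/m³
  nylon: M = 8.47×10⁻³
  polycarbonate: M = 6.86×10⁻³
  silicon carbide: M = 6.54×10⁻³
Nylon has the largest M.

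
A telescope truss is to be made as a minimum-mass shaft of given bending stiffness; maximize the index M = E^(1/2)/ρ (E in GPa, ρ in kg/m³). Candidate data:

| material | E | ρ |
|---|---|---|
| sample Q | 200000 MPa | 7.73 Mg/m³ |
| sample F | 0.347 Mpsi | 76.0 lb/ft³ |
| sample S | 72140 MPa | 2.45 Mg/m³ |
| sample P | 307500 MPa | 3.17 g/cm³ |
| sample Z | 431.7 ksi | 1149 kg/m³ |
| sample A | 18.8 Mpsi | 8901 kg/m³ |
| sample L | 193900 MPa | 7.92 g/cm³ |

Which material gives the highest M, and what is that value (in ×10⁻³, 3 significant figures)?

sample P, M = 5.53×10⁻³

In SI units:
  sample Q: E = 200.0 GPa, ρ = 7730 kg/m³
  sample F: E = 2.392 GPa, ρ = 1217 kg/m³
  sample S: E = 72.14 GPa, ρ = 2450 kg/m³
  sample P: E = 307.5 GPa, ρ = 3170 kg/m³
  sample Z: E = 2.976 GPa, ρ = 1149 kg/m³
  sample A: E = 129.6 GPa, ρ = 8901 kg/m³
  sample L: E = 193.9 GPa, ρ = 7920 kg/m³
  sample P: M = 5.53×10⁻³
  sample S: M = 3.47×10⁻³
  sample Q: M = 1.83×10⁻³
  sample L: M = 1.76×10⁻³
  sample Z: M = 1.50×10⁻³
  sample A: M = 1.28×10⁻³
  sample F: M = 1.27×10⁻³
Sample P has the largest M.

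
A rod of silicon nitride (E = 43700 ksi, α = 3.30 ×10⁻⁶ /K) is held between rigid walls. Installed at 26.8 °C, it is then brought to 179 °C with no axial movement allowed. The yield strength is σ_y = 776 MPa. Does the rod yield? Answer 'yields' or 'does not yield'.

E = 43700 ksi = 301.3 GPa.
ΔT = 152.2 K. Constrained thermal stress σ = E·α·ΔT = 301.3×10³ MPa × 3.30×10⁻⁶ × 152.2 = 151 MPa (compressive).
Compare to σ_y = 776 MPa: σ < σ_y, so it does not yield.

does not yield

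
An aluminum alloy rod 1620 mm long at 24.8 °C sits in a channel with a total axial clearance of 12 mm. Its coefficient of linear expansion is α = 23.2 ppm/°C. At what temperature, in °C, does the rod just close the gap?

α·L₀·ΔT = 12.0 mm ⇒ ΔT = 12.0 / (23.2×10⁻⁶ × 1620.0) = 319.3 K.
T = 24.8 + 319.3 = 344.1 °C.

344 °C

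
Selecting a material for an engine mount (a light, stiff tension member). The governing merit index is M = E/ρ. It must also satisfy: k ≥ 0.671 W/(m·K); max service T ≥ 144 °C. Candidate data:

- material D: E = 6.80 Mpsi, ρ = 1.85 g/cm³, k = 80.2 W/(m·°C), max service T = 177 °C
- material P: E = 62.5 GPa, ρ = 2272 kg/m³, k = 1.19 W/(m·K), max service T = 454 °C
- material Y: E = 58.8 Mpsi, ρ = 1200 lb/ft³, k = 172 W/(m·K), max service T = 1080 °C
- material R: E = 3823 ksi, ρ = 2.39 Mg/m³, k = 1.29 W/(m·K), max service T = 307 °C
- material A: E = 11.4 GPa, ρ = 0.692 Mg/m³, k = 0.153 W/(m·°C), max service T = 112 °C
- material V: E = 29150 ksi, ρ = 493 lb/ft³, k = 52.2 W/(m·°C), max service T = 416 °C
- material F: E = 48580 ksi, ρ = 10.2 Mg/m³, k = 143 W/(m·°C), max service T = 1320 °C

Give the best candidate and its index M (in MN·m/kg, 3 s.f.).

Screen on constraints: k ≥ 0.671 W/(m·K); max service T ≥ 144 °C. Survivors: material D, material P, material Y, material R, material V, material F.
In SI units:
  material D: E = 46.88 GPa, ρ = 1850 kg/m³
  material P: E = 62.50 GPa, ρ = 2272 kg/m³
  material Y: E = 405.4 GPa, ρ = 19220 kg/m³
  material R: E = 26.36 GPa, ρ = 2390 kg/m³
  material V: E = 201.0 GPa, ρ = 7897 kg/m³
  material F: E = 334.9 GPa, ρ = 10200 kg/m³
  material F: M = 32.8 MN·m/kg
  material P: M = 27.5 MN·m/kg
  material V: M = 25.5 MN·m/kg
  material D: M = 25.3 MN·m/kg
  material Y: M = 21.1 MN·m/kg
  material R: M = 11.0 MN·m/kg
Highest index: material F.

material F, M = 32.8 MN·m/kg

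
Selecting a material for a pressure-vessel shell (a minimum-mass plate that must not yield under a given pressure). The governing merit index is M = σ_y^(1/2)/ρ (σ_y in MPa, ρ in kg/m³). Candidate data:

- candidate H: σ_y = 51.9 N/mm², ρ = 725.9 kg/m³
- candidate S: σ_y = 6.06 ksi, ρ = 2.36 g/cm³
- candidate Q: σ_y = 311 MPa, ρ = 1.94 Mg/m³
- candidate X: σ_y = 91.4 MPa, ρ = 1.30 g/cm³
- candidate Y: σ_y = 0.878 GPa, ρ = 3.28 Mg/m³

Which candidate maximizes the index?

candidate H

Normalizing units and computing the index:
  candidate H: σ_y = 51.90 MPa, ρ = 725.9 kg/m³
  candidate S: σ_y = 41.78 MPa, ρ = 2360 kg/m³
  candidate Q: σ_y = 311.0 MPa, ρ = 1940 kg/m³
  candidate X: σ_y = 91.40 MPa, ρ = 1300 kg/m³
  candidate Y: σ_y = 878.0 MPa, ρ = 3280 kg/m³
  candidate H: M = 9.92×10⁻³
  candidate Q: M = 9.09×10⁻³
  candidate Y: M = 9.03×10⁻³
  candidate X: M = 7.35×10⁻³
  candidate S: M = 2.74×10⁻³
Candidate H ranks first.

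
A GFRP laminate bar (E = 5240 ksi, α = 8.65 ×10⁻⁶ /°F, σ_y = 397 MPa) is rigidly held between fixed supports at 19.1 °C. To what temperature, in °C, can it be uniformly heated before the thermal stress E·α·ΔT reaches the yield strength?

725 °C

E = 5240 ksi = 36.13 GPa.
α = 8.65×10⁻⁶/°F × 9/5 = 15.6×10⁻⁶/K.
E·α·ΔT = 397.0 MPa ⇒ ΔT = 397.0 / (36.13×10³ × 15.6×10⁻⁶) = 705.8 K.
T = 19.1 + 705.8 = 724.9 °C.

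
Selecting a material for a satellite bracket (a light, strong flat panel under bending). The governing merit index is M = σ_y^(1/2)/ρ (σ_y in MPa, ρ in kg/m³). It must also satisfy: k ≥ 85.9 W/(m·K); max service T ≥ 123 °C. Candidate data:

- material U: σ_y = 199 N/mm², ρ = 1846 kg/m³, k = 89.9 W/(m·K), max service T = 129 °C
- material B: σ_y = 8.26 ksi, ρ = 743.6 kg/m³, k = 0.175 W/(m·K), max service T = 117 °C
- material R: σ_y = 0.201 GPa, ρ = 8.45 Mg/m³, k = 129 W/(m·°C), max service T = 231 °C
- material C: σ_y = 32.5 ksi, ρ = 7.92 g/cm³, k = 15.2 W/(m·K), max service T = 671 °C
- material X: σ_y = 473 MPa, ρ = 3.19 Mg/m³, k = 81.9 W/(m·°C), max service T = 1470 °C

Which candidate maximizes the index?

Screen on constraints: k ≥ 85.9 W/(m·K); max service T ≥ 123 °C. Survivors: material U, material R.
Putting every candidate on a common basis:
  material U: σ_y = 199.0 MPa, ρ = 1846 kg/m³
  material R: σ_y = 201.0 MPa, ρ = 8450 kg/m³
  material U: M = 7.64×10⁻³
  material R: M = 1.68×10⁻³
Material U has the largest M.

material U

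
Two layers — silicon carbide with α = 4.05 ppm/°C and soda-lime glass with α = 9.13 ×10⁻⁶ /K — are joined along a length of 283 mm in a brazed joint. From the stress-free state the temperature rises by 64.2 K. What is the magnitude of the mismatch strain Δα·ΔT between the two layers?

Δα = |4.05 − 9.13|×10⁻⁶/K = 5.08×10⁻⁶/K.
Mismatch strain = Δα·ΔT = 5.08×10⁻⁶ × 64.2 = 3.26×10⁻⁴.

3.26×10⁻⁴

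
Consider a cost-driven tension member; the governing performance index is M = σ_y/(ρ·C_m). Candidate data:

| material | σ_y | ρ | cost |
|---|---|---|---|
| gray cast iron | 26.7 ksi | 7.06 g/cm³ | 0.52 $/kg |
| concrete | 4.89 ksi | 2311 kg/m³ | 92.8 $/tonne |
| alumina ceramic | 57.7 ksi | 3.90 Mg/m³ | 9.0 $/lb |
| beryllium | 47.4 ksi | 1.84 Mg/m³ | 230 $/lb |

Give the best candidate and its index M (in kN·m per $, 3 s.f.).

concrete, M = 157 kN·m per $

After converting to SI:
  gray cast iron: σ_y = 184.1 MPa, ρ = 7060 kg/m³, cost = 0.5200 $/kg
  concrete: σ_y = 33.72 MPa, ρ = 2311 kg/m³, cost = 0.09280 $/kg
  alumina ceramic: σ_y = 397.8 MPa, ρ = 3900 kg/m³, cost = 19.84 $/kg
  beryllium: σ_y = 326.8 MPa, ρ = 1840 kg/m³, cost = 507.1 $/kg
  concrete: M = 157 kN·m per $
  gray cast iron: M = 50.1 kN·m per $
  alumina ceramic: M = 5.14 kN·m per $
  beryllium: M = 0.350 kN·m per $
Concrete has the largest M.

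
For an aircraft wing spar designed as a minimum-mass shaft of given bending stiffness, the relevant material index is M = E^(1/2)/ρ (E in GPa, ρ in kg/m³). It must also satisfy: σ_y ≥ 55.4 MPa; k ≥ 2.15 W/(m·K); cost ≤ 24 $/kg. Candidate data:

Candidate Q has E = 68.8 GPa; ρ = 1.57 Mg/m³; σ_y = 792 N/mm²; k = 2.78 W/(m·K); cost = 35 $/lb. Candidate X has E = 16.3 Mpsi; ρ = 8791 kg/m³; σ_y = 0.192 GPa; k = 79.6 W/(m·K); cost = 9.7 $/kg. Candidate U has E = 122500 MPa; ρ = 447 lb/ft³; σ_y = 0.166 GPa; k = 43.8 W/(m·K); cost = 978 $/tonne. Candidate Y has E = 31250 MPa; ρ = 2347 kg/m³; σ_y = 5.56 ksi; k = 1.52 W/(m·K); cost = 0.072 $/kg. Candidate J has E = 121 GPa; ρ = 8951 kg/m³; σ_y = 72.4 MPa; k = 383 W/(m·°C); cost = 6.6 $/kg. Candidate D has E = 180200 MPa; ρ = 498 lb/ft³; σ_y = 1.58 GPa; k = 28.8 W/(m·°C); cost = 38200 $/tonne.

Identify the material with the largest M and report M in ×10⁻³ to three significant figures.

candidate U, M = 1.55×10⁻³

Screen on constraints: σ_y ≥ 55.4 MPa; k ≥ 2.15 W/(m·K); cost ≤ 24 $/kg. Survivors: candidate X, candidate U, candidate J.
In SI units:
  candidate X: E = 112.4 GPa, ρ = 8791 kg/m³
  candidate U: E = 122.5 GPa, ρ = 7160 kg/m³
  candidate J: E = 121.0 GPa, ρ = 8951 kg/m³
  candidate U: M = 1.55×10⁻³
  candidate J: M = 1.23×10⁻³
  candidate X: M = 1.21×10⁻³
Candidate U ranks first.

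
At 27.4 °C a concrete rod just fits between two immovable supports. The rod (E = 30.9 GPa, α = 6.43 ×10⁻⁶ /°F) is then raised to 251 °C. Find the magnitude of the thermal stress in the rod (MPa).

α = 6.43×10⁻⁶/°F × 9/5 = 11.6×10⁻⁶/K.
ΔT = 223.6 K. Constrained thermal stress σ = E·α·ΔT = 30.90×10³ MPa × 11.6×10⁻⁶ × 223.6 = 80.0 MPa (compressive).

80.0 MPa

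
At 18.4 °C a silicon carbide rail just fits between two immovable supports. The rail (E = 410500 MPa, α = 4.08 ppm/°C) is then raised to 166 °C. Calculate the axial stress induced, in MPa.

E = 410500 MPa = 410.5 GPa.
ΔT = 147.6 K. Constrained thermal stress σ = E·α·ΔT = 410.5×10³ MPa × 4.08×10⁻⁶ × 147.6 = 247 MPa (compressive).

247 MPa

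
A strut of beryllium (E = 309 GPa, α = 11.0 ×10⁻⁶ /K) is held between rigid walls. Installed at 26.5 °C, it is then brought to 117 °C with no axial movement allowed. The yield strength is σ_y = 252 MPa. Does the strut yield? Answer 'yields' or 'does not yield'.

yields

ΔT = 90.50 K. Constrained thermal stress σ = E·α·ΔT = 309.0×10³ MPa × 11.0×10⁻⁶ × 90.50 = 308 MPa (compressive).
Compare to σ_y = 252 MPa: σ ≥ σ_y, so it yields.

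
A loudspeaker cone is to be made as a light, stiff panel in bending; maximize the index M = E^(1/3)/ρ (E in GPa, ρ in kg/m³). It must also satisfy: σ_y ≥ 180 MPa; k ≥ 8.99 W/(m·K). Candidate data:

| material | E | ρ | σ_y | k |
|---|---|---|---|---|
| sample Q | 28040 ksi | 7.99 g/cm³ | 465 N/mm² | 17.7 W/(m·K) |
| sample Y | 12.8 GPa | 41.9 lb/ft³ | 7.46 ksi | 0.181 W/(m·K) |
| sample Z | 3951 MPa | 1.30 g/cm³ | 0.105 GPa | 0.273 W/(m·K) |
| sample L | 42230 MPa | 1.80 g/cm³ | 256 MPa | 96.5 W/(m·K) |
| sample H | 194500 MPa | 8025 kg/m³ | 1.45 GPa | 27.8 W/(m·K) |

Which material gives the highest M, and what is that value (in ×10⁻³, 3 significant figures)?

sample L, M = 1.93×10⁻³

Screen on constraints: σ_y ≥ 180 MPa; k ≥ 8.99 W/(m·K). Survivors: sample Q, sample L, sample H.
Putting every candidate on a common basis:
  sample Q: E = 193.3 GPa, ρ = 7990 kg/m³
  sample L: E = 42.23 GPa, ρ = 1800 kg/m³
  sample H: E = 194.5 GPa, ρ = 8025 kg/m³
  sample L: M = 1.93×10⁻³
  sample Q: M = 0.724×10⁻³
  sample H: M = 0.722×10⁻³
The maximum is for sample L.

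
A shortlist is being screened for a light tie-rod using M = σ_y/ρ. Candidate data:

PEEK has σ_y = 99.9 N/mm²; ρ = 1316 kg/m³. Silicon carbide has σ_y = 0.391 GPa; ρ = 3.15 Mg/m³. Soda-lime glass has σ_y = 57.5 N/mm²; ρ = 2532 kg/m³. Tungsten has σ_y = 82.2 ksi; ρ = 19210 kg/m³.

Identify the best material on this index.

silicon carbide

After converting to SI:
  PEEK: σ_y = 99.90 MPa, ρ = 1316 kg/m³
  silicon carbide: σ_y = 391.0 MPa, ρ = 3150 kg/m³
  soda-lime glass: σ_y = 57.50 MPa, ρ = 2532 kg/m³
  tungsten: σ_y = 566.7 MPa, ρ = 19210 kg/m³
  silicon carbide: M = 124 kN·m/kg
  PEEK: M = 75.9 kN·m/kg
  tungsten: M = 29.5 kN·m/kg
  soda-lime glass: M = 22.7 kN·m/kg
Silicon carbide has the largest M.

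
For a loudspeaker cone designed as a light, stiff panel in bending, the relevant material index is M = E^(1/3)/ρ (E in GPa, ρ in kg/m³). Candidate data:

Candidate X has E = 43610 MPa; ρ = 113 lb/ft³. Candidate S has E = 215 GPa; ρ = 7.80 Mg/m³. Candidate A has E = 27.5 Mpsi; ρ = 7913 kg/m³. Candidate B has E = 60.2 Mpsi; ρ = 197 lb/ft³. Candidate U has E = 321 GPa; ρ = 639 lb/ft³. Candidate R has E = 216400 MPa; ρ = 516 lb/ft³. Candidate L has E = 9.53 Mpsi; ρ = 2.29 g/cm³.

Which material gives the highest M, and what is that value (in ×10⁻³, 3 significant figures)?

candidate B, M = 2.36×10⁻³

Normalizing units and computing the index:
  candidate X: E = 43.61 GPa, ρ = 1810 kg/m³
  candidate S: E = 215.0 GPa, ρ = 7800 kg/m³
  candidate A: E = 189.6 GPa, ρ = 7913 kg/m³
  candidate B: E = 415.1 GPa, ρ = 3156 kg/m³
  candidate U: E = 321.0 GPa, ρ = 10240 kg/m³
  candidate R: E = 216.4 GPa, ρ = 8266 kg/m³
  candidate L: E = 65.71 GPa, ρ = 2290 kg/m³
  candidate B: M = 2.36×10⁻³
  candidate X: M = 1.94×10⁻³
  candidate L: M = 1.76×10⁻³
  candidate S: M = 0.768×10⁻³
  candidate R: M = 0.726×10⁻³
  candidate A: M = 0.726×10⁻³
  candidate U: M = 0.669×10⁻³
Highest index: candidate B.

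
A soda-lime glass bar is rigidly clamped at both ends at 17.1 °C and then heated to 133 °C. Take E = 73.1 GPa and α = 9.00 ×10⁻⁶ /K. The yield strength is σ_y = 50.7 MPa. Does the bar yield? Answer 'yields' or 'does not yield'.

ΔT = 115.9 K. Constrained thermal stress σ = E·α·ΔT = 73.10×10³ MPa × 9.00×10⁻⁶ × 115.9 = 76.3 MPa (compressive).
Compare to σ_y = 50.7 MPa: σ ≥ σ_y, so it yields.

yields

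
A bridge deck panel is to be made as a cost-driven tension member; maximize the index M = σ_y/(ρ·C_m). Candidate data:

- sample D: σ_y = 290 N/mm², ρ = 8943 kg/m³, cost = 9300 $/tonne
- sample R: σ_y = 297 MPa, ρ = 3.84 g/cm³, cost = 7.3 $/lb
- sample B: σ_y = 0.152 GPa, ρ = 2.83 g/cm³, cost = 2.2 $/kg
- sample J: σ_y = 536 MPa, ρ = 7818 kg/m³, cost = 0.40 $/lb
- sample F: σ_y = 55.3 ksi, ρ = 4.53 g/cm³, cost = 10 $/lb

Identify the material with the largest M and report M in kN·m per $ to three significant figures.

Normalizing units and computing the index:
  sample D: σ_y = 290.0 MPa, ρ = 8943 kg/m³, cost = 9.300 $/kg
  sample R: σ_y = 297.0 MPa, ρ = 3840 kg/m³, cost = 16.09 $/kg
  sample B: σ_y = 152.0 MPa, ρ = 2830 kg/m³, cost = 2.200 $/kg
  sample J: σ_y = 536.0 MPa, ρ = 7818 kg/m³, cost = 0.8818 $/kg
  sample F: σ_y = 381.3 MPa, ρ = 4530 kg/m³, cost = 22.05 $/kg
  sample J: M = 77.7 kN·m per $
  sample B: M = 24.4 kN·m per $
  sample R: M = 4.81 kN·m per $
  sample F: M = 3.82 kN·m per $
  sample D: M = 3.49 kN·m per $
Sample J has the largest M.

sample J, M = 77.7 kN·m per $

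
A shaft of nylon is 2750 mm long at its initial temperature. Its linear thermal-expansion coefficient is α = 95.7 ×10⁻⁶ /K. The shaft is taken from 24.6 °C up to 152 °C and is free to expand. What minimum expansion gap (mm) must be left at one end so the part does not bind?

33.5 mm

ΔT = 152 − 24.6 = 127.4 K.
ΔL = α·L₀·ΔT = 95.7×10⁻⁶ × 2750 mm × 127.4 K = 33.5 mm.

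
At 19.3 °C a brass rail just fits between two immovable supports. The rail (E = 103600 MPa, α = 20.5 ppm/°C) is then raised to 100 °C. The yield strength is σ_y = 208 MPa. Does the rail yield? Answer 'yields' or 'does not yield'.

E = 103600 MPa = 103.6 GPa.
ΔT = 80.70 K. Constrained thermal stress σ = E·α·ΔT = 103.6×10³ MPa × 20.5×10⁻⁶ × 80.70 = 171 MPa (compressive).
Compare to σ_y = 208 MPa: σ < σ_y, so it does not yield.

does not yield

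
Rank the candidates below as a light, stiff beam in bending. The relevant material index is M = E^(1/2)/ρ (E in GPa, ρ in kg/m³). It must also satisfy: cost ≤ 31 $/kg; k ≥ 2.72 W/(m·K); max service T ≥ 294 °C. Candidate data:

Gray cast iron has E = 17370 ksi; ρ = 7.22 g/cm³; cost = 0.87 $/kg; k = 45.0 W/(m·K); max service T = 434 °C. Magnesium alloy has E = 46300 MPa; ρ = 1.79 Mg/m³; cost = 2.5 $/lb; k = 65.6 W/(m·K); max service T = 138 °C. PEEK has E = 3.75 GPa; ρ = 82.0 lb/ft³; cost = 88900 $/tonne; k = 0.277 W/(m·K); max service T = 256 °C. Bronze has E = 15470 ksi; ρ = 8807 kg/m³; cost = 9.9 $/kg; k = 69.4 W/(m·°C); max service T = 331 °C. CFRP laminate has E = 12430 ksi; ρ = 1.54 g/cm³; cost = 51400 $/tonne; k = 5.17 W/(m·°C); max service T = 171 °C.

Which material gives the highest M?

gray cast iron

Screen on constraints: cost ≤ 31 $/kg; k ≥ 2.72 W/(m·K); max service T ≥ 294 °C. Survivors: gray cast iron, bronze.
In SI units:
  gray cast iron: E = 119.8 GPa, ρ = 7220 kg/m³
  bronze: E = 106.7 GPa, ρ = 8807 kg/m³
  gray cast iron: M = 1.52×10⁻³
  bronze: M = 1.17×10⁻³
Gray cast iron ranks first.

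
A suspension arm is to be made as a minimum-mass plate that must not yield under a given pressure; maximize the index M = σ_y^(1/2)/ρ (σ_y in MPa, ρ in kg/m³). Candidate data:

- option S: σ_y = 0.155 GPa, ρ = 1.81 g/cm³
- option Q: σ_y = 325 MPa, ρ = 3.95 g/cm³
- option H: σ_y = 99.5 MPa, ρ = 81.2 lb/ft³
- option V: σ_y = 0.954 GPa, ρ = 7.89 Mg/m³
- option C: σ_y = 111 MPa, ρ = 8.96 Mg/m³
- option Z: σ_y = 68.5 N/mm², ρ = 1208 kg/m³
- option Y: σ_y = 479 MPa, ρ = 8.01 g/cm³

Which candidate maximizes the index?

option H

In SI units:
  option S: σ_y = 155.0 MPa, ρ = 1810 kg/m³
  option Q: σ_y = 325.0 MPa, ρ = 3950 kg/m³
  option H: σ_y = 99.50 MPa, ρ = 1301 kg/m³
  option V: σ_y = 954.0 MPa, ρ = 7890 kg/m³
  option C: σ_y = 111.0 MPa, ρ = 8960 kg/m³
  option Z: σ_y = 68.50 MPa, ρ = 1208 kg/m³
  option Y: σ_y = 479.0 MPa, ρ = 8010 kg/m³
  option H: M = 7.67×10⁻³
  option S: M = 6.88×10⁻³
  option Z: M = 6.85×10⁻³
  option Q: M = 4.56×10⁻³
  option V: M = 3.91×10⁻³
  option Y: M = 2.73×10⁻³
  option C: M = 1.18×10⁻³
Highest index: option H.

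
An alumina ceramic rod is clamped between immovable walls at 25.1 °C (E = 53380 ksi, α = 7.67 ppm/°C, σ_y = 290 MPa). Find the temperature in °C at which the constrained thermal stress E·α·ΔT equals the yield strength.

E = 53380 ksi = 368.0 GPa.
E·α·ΔT = 290.0 MPa ⇒ ΔT = 290.0 / (368.0×10³ × 7.67×10⁻⁶) = 102.7 K.
T = 25.1 + 102.7 = 127.8 °C.

128 °C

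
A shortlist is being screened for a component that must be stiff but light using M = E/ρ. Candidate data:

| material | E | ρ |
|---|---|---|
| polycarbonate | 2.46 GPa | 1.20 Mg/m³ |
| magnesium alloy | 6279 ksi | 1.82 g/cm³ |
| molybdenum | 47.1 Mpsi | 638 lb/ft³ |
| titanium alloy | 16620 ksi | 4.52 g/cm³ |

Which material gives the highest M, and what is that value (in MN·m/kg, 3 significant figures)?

molybdenum, M = 31.8 MN·m/kg

After converting to SI:
  polycarbonate: E = 2.460 GPa, ρ = 1200 kg/m³
  magnesium alloy: E = 43.29 GPa, ρ = 1820 kg/m³
  molybdenum: E = 324.7 GPa, ρ = 10220 kg/m³
  titanium alloy: E = 114.6 GPa, ρ = 4520 kg/m³
  molybdenum: M = 31.8 MN·m/kg
  titanium alloy: M = 25.4 MN·m/kg
  magnesium alloy: M = 23.8 MN·m/kg
  polycarbonate: M = 2.05 MN·m/kg
Highest index: molybdenum.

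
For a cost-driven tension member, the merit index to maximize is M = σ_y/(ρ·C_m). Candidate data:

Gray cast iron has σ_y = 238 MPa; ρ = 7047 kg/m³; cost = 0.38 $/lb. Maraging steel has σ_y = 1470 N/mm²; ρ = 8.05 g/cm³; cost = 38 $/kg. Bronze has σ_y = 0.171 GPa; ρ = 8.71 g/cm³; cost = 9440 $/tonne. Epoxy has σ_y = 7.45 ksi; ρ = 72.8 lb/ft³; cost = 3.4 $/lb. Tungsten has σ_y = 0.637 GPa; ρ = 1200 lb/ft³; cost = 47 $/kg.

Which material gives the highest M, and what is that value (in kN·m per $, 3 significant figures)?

gray cast iron, M = 40.3 kN·m per $

In SI units:
  gray cast iron: σ_y = 238.0 MPa, ρ = 7047 kg/m³, cost = 0.8377 $/kg
  maraging steel: σ_y = 1470 MPa, ρ = 8050 kg/m³, cost = 38.00 $/kg
  bronze: σ_y = 171.0 MPa, ρ = 8710 kg/m³, cost = 9.440 $/kg
  epoxy: σ_y = 51.37 MPa, ρ = 1166 kg/m³, cost = 7.496 $/kg
  tungsten: σ_y = 637.0 MPa, ρ = 19220 kg/m³, cost = 47.00 $/kg
  gray cast iron: M = 40.3 kN·m per $
  epoxy: M = 5.88 kN·m per $
  maraging steel: M = 4.81 kN·m per $
  bronze: M = 2.08 kN·m per $
  tungsten: M = 0.705 kN·m per $
Highest index: gray cast iron.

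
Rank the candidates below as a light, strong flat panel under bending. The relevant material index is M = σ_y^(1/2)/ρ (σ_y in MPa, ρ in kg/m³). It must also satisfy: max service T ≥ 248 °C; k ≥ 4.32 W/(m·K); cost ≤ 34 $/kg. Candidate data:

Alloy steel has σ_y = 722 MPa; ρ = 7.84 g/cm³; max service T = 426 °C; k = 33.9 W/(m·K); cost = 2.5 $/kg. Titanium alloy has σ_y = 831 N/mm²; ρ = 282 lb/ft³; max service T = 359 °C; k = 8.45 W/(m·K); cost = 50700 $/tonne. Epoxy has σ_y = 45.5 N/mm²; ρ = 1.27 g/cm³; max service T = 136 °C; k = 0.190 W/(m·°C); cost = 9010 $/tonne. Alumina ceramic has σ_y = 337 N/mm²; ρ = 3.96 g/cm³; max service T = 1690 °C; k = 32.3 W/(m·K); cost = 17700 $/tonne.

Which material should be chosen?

Screen on constraints: max service T ≥ 248 °C; k ≥ 4.32 W/(m·K); cost ≤ 34 $/kg. Survivors: alloy steel, alumina ceramic.
After converting to SI:
  alloy steel: σ_y = 722.0 MPa, ρ = 7840 kg/m³
  alumina ceramic: σ_y = 337.0 MPa, ρ = 3960 kg/m³
  alumina ceramic: M = 4.64×10⁻³
  alloy steel: M = 3.43×10⁻³
Highest index: alumina ceramic.

alumina ceramic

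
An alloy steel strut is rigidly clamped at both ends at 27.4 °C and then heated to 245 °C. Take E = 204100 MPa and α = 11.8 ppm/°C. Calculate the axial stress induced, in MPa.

524 MPa

E = 204100 MPa = 204.1 GPa.
ΔT = 217.6 K. Constrained thermal stress σ = E·α·ΔT = 204.1×10³ MPa × 11.8×10⁻⁶ × 217.6 = 524 MPa (compressive).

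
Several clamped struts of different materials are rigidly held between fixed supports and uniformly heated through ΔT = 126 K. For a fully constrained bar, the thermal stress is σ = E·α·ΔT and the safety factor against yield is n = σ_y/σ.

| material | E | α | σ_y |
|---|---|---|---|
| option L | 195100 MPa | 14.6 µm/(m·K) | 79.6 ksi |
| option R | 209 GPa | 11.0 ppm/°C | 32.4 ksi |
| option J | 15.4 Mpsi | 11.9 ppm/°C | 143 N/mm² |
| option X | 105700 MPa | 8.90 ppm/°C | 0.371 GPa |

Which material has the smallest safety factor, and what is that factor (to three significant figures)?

option R, n = 0.771

Converting E to GPa, α to ×10⁻⁶/K, σ_y to MPa, then σ and n for each:
  option L: E = 195.1, α = 14.6, σ_y = 548.8 → σ = 359 MPa, n = 1.53
  option R: E = 209.0, α = 11.0, σ_y = 223.4 → σ = 290 MPa, n = 0.771
  option J: E = 106.2, α = 11.9, σ_y = 143.0 → σ = 159 MPa, n = 0.898
  option X: E = 105.7, α = 8.90, σ_y = 371.0 → σ = 119 MPa, n = 3.13
Option R has the lowest safety factor, n = 0.771.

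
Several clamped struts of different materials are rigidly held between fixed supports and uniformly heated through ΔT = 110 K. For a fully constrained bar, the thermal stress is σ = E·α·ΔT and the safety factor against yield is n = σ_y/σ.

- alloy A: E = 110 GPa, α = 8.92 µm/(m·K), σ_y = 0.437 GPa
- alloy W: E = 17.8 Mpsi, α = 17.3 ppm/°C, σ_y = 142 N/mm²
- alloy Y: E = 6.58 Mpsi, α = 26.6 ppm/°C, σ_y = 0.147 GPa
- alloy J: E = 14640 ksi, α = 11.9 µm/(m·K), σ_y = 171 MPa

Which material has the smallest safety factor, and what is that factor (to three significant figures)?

alloy W, n = 0.608

Per material, after unit conversion:
  alloy A: E = 110.0, α = 8.92, σ_y = 437.0 → σ = 108 MPa, n = 4.05
  alloy W: E = 122.7, α = 17.3, σ_y = 142.0 → σ = 234 MPa, n = 0.608
  alloy Y: E = 45.37, α = 26.6, σ_y = 147.0 → σ = 133 MPa, n = 1.11
  alloy J: E = 100.9, α = 11.9, σ_y = 171.0 → σ = 132 MPa, n = 1.29
Alloy W has the lowest safety factor, n = 0.608.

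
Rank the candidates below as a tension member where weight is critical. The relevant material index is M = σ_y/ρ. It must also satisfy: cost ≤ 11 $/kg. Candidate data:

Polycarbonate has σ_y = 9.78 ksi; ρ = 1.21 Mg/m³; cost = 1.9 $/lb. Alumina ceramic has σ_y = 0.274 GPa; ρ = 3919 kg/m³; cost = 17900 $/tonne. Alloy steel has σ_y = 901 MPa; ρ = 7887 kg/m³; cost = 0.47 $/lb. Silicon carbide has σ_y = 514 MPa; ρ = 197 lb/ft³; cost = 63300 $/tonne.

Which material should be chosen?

alloy steel

Screen on constraints: cost ≤ 11 $/kg. Survivors: polycarbonate, alloy steel.
In SI units:
  polycarbonate: σ_y = 67.43 MPa, ρ = 1210 kg/m³
  alloy steel: σ_y = 901.0 MPa, ρ = 7887 kg/m³
  alloy steel: M = 114 kN·m/kg
  polycarbonate: M = 55.7 kN·m/kg
Highest index: alloy steel.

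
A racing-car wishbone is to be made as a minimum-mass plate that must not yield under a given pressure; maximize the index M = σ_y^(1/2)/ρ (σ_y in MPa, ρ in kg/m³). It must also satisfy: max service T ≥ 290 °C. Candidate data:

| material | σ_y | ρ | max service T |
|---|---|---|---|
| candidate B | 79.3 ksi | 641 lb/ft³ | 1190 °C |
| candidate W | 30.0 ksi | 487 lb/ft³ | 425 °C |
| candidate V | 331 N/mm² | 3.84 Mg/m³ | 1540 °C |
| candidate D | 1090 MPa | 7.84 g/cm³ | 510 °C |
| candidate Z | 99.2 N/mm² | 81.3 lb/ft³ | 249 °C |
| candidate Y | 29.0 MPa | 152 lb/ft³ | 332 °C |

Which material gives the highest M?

Screen on constraints: max service T ≥ 290 °C. Survivors: candidate B, candidate W, candidate V, candidate D, candidate Y.
Putting every candidate on a common basis:
  candidate B: σ_y = 546.8 MPa, ρ = 10270 kg/m³
  candidate W: σ_y = 206.8 MPa, ρ = 7801 kg/m³
  candidate V: σ_y = 331.0 MPa, ρ = 3840 kg/m³
  candidate D: σ_y = 1090 MPa, ρ = 7840 kg/m³
  candidate Y: σ_y = 29.00 MPa, ρ = 2435 kg/m³
  candidate V: M = 4.74×10⁻³
  candidate D: M = 4.21×10⁻³
  candidate B: M = 2.28×10⁻³
  candidate Y: M = 2.21×10⁻³
  candidate W: M = 1.84×10⁻³
The maximum is for candidate V.

candidate V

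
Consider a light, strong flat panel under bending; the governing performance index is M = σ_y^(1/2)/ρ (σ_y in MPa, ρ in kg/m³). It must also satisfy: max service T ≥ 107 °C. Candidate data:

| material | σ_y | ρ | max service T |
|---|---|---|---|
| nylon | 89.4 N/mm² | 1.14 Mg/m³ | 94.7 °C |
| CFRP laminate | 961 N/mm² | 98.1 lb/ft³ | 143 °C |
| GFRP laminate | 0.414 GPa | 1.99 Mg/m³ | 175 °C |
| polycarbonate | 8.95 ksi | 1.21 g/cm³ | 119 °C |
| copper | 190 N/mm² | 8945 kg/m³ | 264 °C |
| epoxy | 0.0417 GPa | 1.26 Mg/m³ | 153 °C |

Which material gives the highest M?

Screen on constraints: max service T ≥ 107 °C. Survivors: CFRP laminate, GFRP laminate, polycarbonate, copper, epoxy.
Putting every candidate on a common basis:
  CFRP laminate: σ_y = 961.0 MPa, ρ = 1571 kg/m³
  GFRP laminate: σ_y = 414.0 MPa, ρ = 1990 kg/m³
  polycarbonate: σ_y = 61.71 MPa, ρ = 1210 kg/m³
  copper: σ_y = 190.0 MPa, ρ = 8945 kg/m³
  epoxy: σ_y = 41.70 MPa, ρ = 1260 kg/m³
  CFRP laminate: M = 19.7×10⁻³
  GFRP laminate: M = 10.2×10⁻³
  polycarbonate: M = 6.49×10⁻³
  epoxy: M = 5.13×10⁻³
  copper: M = 1.54×10⁻³
CFRP laminate ranks first.

CFRP laminate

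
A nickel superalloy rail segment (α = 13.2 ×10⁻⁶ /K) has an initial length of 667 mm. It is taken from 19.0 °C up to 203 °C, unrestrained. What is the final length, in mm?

ΔT = 203 − 19.0 = 184.0 K.
ΔL = α·L₀·ΔT = 13.2×10⁻⁶ × 667 mm × 184.0 K = 1.62 mm.
L = L₀ + ΔL = 667 + 1.62 = 668.62 mm.

668.62 mm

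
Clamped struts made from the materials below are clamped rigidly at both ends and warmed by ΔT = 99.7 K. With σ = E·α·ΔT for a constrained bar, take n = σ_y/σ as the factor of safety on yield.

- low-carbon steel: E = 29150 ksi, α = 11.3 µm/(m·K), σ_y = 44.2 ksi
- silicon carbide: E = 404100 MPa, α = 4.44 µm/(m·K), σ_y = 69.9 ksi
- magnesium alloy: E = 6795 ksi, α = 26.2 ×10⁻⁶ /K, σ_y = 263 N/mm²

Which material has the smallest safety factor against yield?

Converting E to GPa, α to ×10⁻⁶/K, σ_y to MPa, then σ and n for each:
  low-carbon steel: E = 201.0, α = 11.3, σ_y = 304.7 → σ = 226 MPa, n = 1.35
  silicon carbide: E = 404.1, α = 4.44, σ_y = 481.9 → σ = 179 MPa, n = 2.69
  magnesium alloy: E = 46.85, α = 26.2, σ_y = 263.0 → σ = 122 MPa, n = 2.15
The minimum is low-carbon steel at n = 1.35.

low-carbon steel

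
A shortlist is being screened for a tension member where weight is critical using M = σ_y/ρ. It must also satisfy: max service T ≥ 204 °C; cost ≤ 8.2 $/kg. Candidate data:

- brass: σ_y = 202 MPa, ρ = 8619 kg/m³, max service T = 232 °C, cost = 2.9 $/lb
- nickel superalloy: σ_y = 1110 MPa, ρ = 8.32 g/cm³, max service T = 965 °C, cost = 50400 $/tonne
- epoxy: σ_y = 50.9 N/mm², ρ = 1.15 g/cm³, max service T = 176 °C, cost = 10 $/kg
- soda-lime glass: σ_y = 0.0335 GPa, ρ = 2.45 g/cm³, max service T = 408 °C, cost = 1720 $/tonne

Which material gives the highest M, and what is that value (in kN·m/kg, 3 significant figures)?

Screen on constraints: max service T ≥ 204 °C; cost ≤ 8.2 $/kg. Survivors: brass, soda-lime glass.
After converting to SI:
  brass: σ_y = 202.0 MPa, ρ = 8619 kg/m³
  soda-lime glass: σ_y = 33.50 MPa, ρ = 2450 kg/m³
  brass: M = 23.4 kN·m/kg
  soda-lime glass: M = 13.7 kN·m/kg
The maximum is for brass.

brass, M = 23.4 kN·m/kg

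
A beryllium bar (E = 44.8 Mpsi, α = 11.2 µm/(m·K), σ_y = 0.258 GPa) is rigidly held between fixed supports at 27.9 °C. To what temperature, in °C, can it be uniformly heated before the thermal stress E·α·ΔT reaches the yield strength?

E = 44.8 Mpsi = 308.9 GPa.
σ_y = 0.258 GPa = 258.0 MPa.
E·α·ΔT = 258.0 MPa ⇒ ΔT = 258.0 / (308.9×10³ × 11.2×10⁻⁶) = 74.58 K.
T = 27.9 + 74.58 = 102.5 °C.

102 °C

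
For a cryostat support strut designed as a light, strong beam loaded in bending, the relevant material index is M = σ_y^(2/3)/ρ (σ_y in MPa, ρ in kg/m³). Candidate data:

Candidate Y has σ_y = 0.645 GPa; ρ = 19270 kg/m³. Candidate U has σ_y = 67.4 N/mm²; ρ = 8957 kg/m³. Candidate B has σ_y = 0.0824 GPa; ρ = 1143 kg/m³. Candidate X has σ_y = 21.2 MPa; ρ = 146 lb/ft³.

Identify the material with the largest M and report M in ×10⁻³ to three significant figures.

candidate B, M = 16.6×10⁻³

Normalizing units and computing the index:
  candidate Y: σ_y = 645.0 MPa, ρ = 19270 kg/m³
  candidate U: σ_y = 67.40 MPa, ρ = 8957 kg/m³
  candidate B: σ_y = 82.40 MPa, ρ = 1143 kg/m³
  candidate X: σ_y = 21.20 MPa, ρ = 2339 kg/m³
  candidate B: M = 16.6×10⁻³
  candidate Y: M = 3.87×10⁻³
  candidate X: M = 3.28×10⁻³
  candidate U: M = 1.85×10⁻³
The maximum is for candidate B.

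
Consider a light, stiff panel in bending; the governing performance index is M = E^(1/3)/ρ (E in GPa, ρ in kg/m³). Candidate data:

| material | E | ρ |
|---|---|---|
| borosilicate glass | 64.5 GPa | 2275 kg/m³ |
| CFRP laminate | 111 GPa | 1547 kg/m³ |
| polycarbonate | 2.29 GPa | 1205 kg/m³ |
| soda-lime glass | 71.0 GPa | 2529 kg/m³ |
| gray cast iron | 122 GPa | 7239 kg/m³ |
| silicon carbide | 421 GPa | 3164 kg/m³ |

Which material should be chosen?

Per-candidate index values:
  CFRP laminate: M = 3.11×10⁻³
  silicon carbide: M = 2.37×10⁻³
  borosilicate glass: M = 1.76×10⁻³
  soda-lime glass: M = 1.64×10⁻³
  polycarbonate: M = 1.09×10⁻³
  gray cast iron: M = 0.685×10⁻³
CFRP laminate has the largest M.

CFRP laminate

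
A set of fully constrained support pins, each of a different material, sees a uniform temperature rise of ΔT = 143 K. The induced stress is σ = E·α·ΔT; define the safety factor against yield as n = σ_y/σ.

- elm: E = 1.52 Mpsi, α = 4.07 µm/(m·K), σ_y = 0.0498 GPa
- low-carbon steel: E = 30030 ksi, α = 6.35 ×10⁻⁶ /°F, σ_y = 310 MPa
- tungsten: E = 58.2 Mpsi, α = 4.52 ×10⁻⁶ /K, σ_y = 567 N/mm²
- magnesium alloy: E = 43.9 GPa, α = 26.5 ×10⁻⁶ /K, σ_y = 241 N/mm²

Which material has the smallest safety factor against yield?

low-carbon steel

With everything in SI (GPa, ×10⁻⁶/K, MPa):
  elm: E = 10.48, α = 4.07, σ_y = 49.80 → σ = 6.10 MPa, n = 8.16
  low-carbon steel: E = 207.0, α = 11.4, σ_y = 310.0 → σ = 338 MPa, n = 0.916
  tungsten: E = 401.3, α = 4.52, σ_y = 567.0 → σ = 259 MPa, n = 2.19
  magnesium alloy: E = 43.90, α = 26.5, σ_y = 241.0 → σ = 166 MPa, n = 1.45
Smallest n: low-carbon steel with n = 0.916.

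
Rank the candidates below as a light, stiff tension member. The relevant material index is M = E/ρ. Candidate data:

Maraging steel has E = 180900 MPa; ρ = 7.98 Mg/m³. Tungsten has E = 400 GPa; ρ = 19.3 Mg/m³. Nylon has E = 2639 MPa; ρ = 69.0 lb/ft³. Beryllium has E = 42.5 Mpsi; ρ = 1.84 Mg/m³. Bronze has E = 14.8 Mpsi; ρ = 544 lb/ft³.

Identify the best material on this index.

After converting to SI:
  maraging steel: E = 180.9 GPa, ρ = 7980 kg/m³
  tungsten: E = 400.0 GPa, ρ = 19300 kg/m³
  nylon: E = 2.639 GPa, ρ = 1105 kg/m³
  beryllium: E = 293.0 GPa, ρ = 1840 kg/m³
  bronze: E = 102.0 GPa, ρ = 8714 kg/m³
  beryllium: M = 159 MN·m/kg
  maraging steel: M = 22.7 MN·m/kg
  tungsten: M = 20.7 MN·m/kg
  bronze: M = 11.7 MN·m/kg
  nylon: M = 2.39 MN·m/kg
Beryllium has the largest M.

beryllium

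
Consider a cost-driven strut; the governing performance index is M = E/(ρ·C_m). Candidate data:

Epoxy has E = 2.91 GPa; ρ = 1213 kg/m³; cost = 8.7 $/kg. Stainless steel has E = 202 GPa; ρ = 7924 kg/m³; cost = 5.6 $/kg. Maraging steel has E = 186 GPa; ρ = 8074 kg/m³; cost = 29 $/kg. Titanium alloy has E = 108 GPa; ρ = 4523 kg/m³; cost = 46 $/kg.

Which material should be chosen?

stainless steel

Per-candidate index values:
  stainless steel: M = 4.55 MN·m per $
  maraging steel: M = 0.794 MN·m per $
  titanium alloy: M = 0.519 MN·m per $
  epoxy: M = 0.276 MN·m per $
Stainless steel ranks first.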